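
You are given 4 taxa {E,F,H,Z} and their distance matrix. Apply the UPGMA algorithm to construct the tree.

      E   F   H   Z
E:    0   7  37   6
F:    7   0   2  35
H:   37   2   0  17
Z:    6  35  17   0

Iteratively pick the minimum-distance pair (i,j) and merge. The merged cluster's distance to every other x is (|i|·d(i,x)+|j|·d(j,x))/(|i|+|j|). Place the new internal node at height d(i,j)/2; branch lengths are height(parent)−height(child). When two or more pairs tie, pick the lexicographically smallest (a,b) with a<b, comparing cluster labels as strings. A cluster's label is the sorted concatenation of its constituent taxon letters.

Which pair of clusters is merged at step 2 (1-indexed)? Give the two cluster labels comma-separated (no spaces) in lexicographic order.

E,Z

iteration 1: select F,H (d=2); attach at lengths (1, 1); label the merged cluster FH
  updated: d(E,FH)=22, d(FH,Z)=26
iteration 2: select E,Z (d=6); attach at lengths (3, 3); label the merged cluster EZ
  updated: d(EZ,FH)=24
iteration 3: select EZ,FH (d=24); attach at lengths (9, 11); label the merged cluster EFHZ
final tree: ((E:3,Z:3):9,(F:1,H:1):11)
total length: 28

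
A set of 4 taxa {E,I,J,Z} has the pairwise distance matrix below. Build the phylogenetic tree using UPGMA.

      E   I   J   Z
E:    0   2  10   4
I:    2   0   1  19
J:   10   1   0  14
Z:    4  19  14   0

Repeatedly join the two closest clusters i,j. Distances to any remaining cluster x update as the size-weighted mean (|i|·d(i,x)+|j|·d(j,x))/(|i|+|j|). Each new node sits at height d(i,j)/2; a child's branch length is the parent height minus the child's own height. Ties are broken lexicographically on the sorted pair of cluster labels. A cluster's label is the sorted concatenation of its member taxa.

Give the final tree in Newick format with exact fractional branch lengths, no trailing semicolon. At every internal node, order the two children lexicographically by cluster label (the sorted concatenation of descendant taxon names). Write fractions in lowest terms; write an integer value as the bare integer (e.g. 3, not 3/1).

((E:2,Z:2):29/8,(I:1/2,J:1/2):41/8)

iteration 1: select I,J (d=1); attach at lengths (1/2, 1/2); label the merged cluster IJ
  updated: d(E,IJ)=6, d(IJ,Z)=33/2
iteration 2: select E,Z (d=4); attach at lengths (2, 2); label the merged cluster EZ
  updated: d(EZ,IJ)=45/4
iteration 3: select EZ,IJ (d=45/4); attach at lengths (29/8, 41/8); label the merged cluster EIJZ
final tree: ((E:2,Z:2):29/8,(I:1/2,J:1/2):41/8)
total length: 55/4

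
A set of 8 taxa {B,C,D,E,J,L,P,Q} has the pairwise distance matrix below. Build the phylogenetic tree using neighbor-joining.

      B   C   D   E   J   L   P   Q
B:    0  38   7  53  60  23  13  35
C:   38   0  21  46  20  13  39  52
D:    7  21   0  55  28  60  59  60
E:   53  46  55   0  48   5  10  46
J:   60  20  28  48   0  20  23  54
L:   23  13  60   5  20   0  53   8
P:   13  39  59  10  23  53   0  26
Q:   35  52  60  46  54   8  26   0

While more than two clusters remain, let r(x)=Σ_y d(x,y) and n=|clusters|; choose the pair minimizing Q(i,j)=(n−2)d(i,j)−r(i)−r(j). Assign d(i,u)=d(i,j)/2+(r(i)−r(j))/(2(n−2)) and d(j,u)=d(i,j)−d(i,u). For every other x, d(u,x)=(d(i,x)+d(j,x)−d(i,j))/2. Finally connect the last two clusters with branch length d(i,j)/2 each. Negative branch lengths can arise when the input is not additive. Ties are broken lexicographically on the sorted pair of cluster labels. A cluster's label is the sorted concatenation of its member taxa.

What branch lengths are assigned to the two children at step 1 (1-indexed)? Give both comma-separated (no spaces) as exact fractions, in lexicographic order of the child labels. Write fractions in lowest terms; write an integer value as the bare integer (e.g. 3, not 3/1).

1. join B+D (d=7, Q=-477) ⇒ BD; edges |B|=-19/12, |D|=103/12
  updated: d(BD,C)=26, d(BD,E)=101/2, d(BD,J)=81/2, d(BD,L)=38, d(BD,P)=65/2, d(BD,Q)=44
2. join E+P (d=10, Q=-339) ⇒ EP; edges |E|=36/5, |P|=14/5
  updated: d(BD,EP)=73/2, d(C,EP)=75/2, d(EP,J)=61/2, d(EP,L)=24, d(EP,Q)=31
3. join L+Q (d=8, Q=-260) ⇒ LQ; edges |L|=-27/4, |Q|=59/4
  updated: d(BD,LQ)=37, d(C,LQ)=57/2, d(EP,LQ)=47/2, d(J,LQ)=33
4. join EP+LQ (d=47/2, Q=-359/2) ⇒ ELPQ; edges |EP|=51/4, |LQ|=43/4
  updated: d(BD,ELPQ)=25, d(C,ELPQ)=85/4, d(ELPQ,J)=20
5. join BD+ELPQ (d=25, Q=-431/4) ⇒ BDELPQ; edges |BD|=301/16, |ELPQ|=99/16
  updated: d(BDELPQ,C)=89/8, d(BDELPQ,J)=71/4
6. join BDELPQ+C (d=89/8, Q=-391/8) ⇒ BCDELPQ; edges |BDELPQ|=71/16, |C|=107/16
  updated: d(BCDELPQ,J)=213/16
7. join BCDELPQ+J (d=213/16) ⇒ BCDEJLPQ; edges |BCDELPQ|=213/32, |J|=213/32
final tree: ((((B:-19/12,D:103/12):301/16,((E:36/5,P:14/5):51/4,(L:-27/4,Q:59/4):43/4):99/16):71/16,C:107/16):213/32,J:213/32)
total length: 1567/16

-19/12,103/12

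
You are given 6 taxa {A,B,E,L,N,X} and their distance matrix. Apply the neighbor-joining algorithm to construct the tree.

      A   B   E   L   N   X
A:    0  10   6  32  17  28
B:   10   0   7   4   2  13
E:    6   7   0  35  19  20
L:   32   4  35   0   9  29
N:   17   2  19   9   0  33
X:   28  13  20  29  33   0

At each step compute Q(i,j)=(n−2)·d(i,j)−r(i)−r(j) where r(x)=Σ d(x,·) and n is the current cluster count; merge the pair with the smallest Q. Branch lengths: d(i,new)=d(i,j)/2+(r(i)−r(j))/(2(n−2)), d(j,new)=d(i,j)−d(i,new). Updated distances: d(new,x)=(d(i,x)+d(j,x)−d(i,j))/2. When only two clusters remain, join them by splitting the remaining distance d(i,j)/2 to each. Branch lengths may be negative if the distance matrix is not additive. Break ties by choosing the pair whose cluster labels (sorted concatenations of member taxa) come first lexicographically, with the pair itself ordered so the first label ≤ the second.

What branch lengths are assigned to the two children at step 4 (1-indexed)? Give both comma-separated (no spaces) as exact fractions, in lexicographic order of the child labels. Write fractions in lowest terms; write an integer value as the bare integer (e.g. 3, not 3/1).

step 1: merge (A,E) at d=6, Q=-156; branch lengths A→15/4, E→9/4; new cluster AE
  updated: d(AE,B)=11/2, d(AE,L)=61/2, d(AE,N)=15, d(AE,X)=21
step 2: merge (AE,X) at d=21, Q=-105; branch lengths AE→13/2, X→29/2; new cluster AEX
  updated: d(AEX,B)=-5/4, d(AEX,L)=77/4, d(AEX,N)=27/2
step 3: merge (AEX,B) at d=-5/4, Q=-155/4; branch lengths AEX→97/16, B→-117/16; new cluster ABEX
  updated: d(ABEX,L)=49/4, d(ABEX,N)=67/8
step 4: merge (ABEX,L) at d=49/4, Q=-237/8; branch lengths ABEX→93/16, L→103/16; new cluster ABELX
  updated: d(ABELX,N)=41/16
step 5: merge (ABELX,N) at d=41/16; branch lengths ABELX→41/32, N→41/32; new cluster ABELNX
final tree: (((((A:15/4,E:9/4):13/2,X:29/2):97/16,B:-117/16):93/16,L:103/16):41/32,N:41/32)
total length: 649/16

93/16,103/16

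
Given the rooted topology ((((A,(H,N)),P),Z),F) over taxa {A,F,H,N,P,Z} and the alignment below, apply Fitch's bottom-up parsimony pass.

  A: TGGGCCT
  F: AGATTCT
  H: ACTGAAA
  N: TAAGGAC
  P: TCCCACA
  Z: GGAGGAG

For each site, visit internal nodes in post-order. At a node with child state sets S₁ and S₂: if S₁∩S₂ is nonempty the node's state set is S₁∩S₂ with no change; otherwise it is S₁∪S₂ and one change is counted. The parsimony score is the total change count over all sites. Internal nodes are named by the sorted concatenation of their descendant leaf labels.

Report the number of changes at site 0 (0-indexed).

site 0, node HN: H={A} ∪ N={T} → {A,T} (+1)
site 0, node AHN: A={T} ∩ HN={A,T} → {T} (+0)
site 0, node AHNP: AHN={T} ∩ P={T} → {T} (+0)
site 0, node AHNPZ: AHNP={T} ∪ Z={G} → {G,T} (+1)
site 0, node AFHNPZ: AHNPZ={G,T} ∪ F={A} → {A,G,T} (+1)
site 1, node HN: H={C} ∪ N={A} → {A,C} (+1)
site 1, node AHN: A={G} ∪ HN={A,C} → {A,C,G} (+1)
site 1, node AHNP: AHN={A,C,G} ∩ P={C} → {C} (+0)
site 1, node AHNPZ: AHNP={C} ∪ Z={G} → {C,G} (+1)
site 1, node AFHNPZ: AHNPZ={C,G} ∩ F={G} → {G} (+0)
site 2, node HN: H={T} ∪ N={A} → {A,T} (+1)
site 2, node AHN: A={G} ∪ HN={A,T} → {A,G,T} (+1)
site 2, node AHNP: AHN={A,G,T} ∪ P={C} → {A,C,G,T} (+1)
site 2, node AHNPZ: AHNP={A,C,G,T} ∩ Z={A} → {A} (+0)
site 2, node AFHNPZ: AHNPZ={A} ∩ F={A} → {A} (+0)
site 3, node HN: H={G} ∩ N={G} → {G} (+0)
site 3, node AHN: A={G} ∩ HN={G} → {G} (+0)
site 3, node AHNP: AHN={G} ∪ P={C} → {C,G} (+1)
site 3, node AHNPZ: AHNP={C,G} ∩ Z={G} → {G} (+0)
site 3, node AFHNPZ: AHNPZ={G} ∪ F={T} → {G,T} (+1)
site 4, node HN: H={A} ∪ N={G} → {A,G} (+1)
site 4, node AHN: A={C} ∪ HN={A,G} → {A,C,G} (+1)
site 4, node AHNP: AHN={A,C,G} ∩ P={A} → {A} (+0)
site 4, node AHNPZ: AHNP={A} ∪ Z={G} → {A,G} (+1)
site 4, node AFHNPZ: AHNPZ={A,G} ∪ F={T} → {A,G,T} (+1)
site 5, node HN: H={A} ∩ N={A} → {A} (+0)
site 5, node AHN: A={C} ∪ HN={A} → {A,C} (+1)
site 5, node AHNP: AHN={A,C} ∩ P={C} → {C} (+0)
site 5, node AHNPZ: AHNP={C} ∪ Z={A} → {A,C} (+1)
site 5, node AFHNPZ: AHNPZ={A,C} ∩ F={C} → {C} (+0)
site 6, node HN: H={A} ∪ N={C} → {A,C} (+1)
site 6, node AHN: A={T} ∪ HN={A,C} → {A,C,T} (+1)
site 6, node AHNP: AHN={A,C,T} ∩ P={A} → {A} (+0)
site 6, node AHNPZ: AHNP={A} ∪ Z={G} → {A,G} (+1)
site 6, node AFHNPZ: AHNPZ={A,G} ∪ F={T} → {A,G,T} (+1)
per-site changes: [3, 3, 3, 2, 4, 2, 4]; total = 21

3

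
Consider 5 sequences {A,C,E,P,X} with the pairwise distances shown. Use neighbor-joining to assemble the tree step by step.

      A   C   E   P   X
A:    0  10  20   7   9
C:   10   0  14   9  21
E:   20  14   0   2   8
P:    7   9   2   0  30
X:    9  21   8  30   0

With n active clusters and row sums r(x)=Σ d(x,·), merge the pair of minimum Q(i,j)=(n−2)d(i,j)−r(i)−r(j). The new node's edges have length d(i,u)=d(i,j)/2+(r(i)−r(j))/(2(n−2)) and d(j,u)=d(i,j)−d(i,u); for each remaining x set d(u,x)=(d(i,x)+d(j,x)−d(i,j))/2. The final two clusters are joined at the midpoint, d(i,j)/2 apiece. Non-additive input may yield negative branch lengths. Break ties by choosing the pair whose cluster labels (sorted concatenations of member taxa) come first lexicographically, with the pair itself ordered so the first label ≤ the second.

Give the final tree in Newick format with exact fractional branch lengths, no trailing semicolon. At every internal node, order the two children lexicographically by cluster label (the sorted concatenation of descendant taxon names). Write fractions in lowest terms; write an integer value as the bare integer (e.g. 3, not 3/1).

(((A:25/8,(E:0,X:8):59/8):7/8,C:45/8):27/16,P:27/16)

step 1: merge (E,X) at d=8, Q=-88; branch lengths E→0, X→8; new cluster EX
  updated: d(A,EX)=21/2, d(C,EX)=27/2, d(EX,P)=12
step 2: merge (A,EX) at d=21/2, Q=-85/2; branch lengths A→25/8, EX→59/8; new cluster AEX
  updated: d(AEX,C)=13/2, d(AEX,P)=17/4
step 3: merge (AEX,C) at d=13/2, Q=-79/4; branch lengths AEX→7/8, C→45/8; new cluster ACEX
  updated: d(ACEX,P)=27/8
step 4: merge (ACEX,P) at d=27/8; branch lengths ACEX→27/16, P→27/16; new cluster ACEPX
final tree: (((A:25/8,(E:0,X:8):59/8):7/8,C:45/8):27/16,P:27/16)
total length: 227/8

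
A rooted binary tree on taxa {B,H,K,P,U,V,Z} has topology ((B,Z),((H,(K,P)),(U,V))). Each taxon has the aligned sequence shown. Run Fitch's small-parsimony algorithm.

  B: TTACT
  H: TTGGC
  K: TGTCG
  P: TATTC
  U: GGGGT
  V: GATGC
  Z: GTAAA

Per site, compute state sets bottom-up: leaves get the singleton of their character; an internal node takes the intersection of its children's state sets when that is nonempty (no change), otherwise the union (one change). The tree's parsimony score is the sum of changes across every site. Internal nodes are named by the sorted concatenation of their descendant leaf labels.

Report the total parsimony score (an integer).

17

BZ@0: {T} ∪ {G} = {G,T} (union, +1)
KP@0: {T} ∩ {T} = {T} (intersection, +0)
HKP@0: {T} ∩ {T} = {T} (intersection, +0)
UV@0: {G} ∩ {G} = {G} (intersection, +0)
HKPUV@0: {T} ∪ {G} = {G,T} (union, +1)
BHKPUVZ@0: {G,T} ∩ {G,T} = {G,T} (intersection, +0)
BZ@1: {T} ∩ {T} = {T} (intersection, +0)
KP@1: {G} ∪ {A} = {A,G} (union, +1)
HKP@1: {T} ∪ {A,G} = {A,G,T} (union, +1)
UV@1: {G} ∪ {A} = {A,G} (union, +1)
HKPUV@1: {A,G,T} ∩ {A,G} = {A,G} (intersection, +0)
BHKPUVZ@1: {T} ∪ {A,G} = {A,G,T} (union, +1)
BZ@2: {A} ∩ {A} = {A} (intersection, +0)
KP@2: {T} ∩ {T} = {T} (intersection, +0)
HKP@2: {G} ∪ {T} = {G,T} (union, +1)
UV@2: {G} ∪ {T} = {G,T} (union, +1)
HKPUV@2: {G,T} ∩ {G,T} = {G,T} (intersection, +0)
BHKPUVZ@2: {A} ∪ {G,T} = {A,G,T} (union, +1)
BZ@3: {C} ∪ {A} = {A,C} (union, +1)
KP@3: {C} ∪ {T} = {C,T} (union, +1)
HKP@3: {G} ∪ {C,T} = {C,G,T} (union, +1)
UV@3: {G} ∩ {G} = {G} (intersection, +0)
HKPUV@3: {C,G,T} ∩ {G} = {G} (intersection, +0)
BHKPUVZ@3: {A,C} ∪ {G} = {A,C,G} (union, +1)
BZ@4: {T} ∪ {A} = {A,T} (union, +1)
KP@4: {G} ∪ {C} = {C,G} (union, +1)
HKP@4: {C} ∩ {C,G} = {C} (intersection, +0)
UV@4: {T} ∪ {C} = {C,T} (union, +1)
HKPUV@4: {C} ∩ {C,T} = {C} (intersection, +0)
BHKPUVZ@4: {A,T} ∪ {C} = {A,C,T} (union, +1)
per-site changes: [2, 4, 3, 4, 4]; total = 17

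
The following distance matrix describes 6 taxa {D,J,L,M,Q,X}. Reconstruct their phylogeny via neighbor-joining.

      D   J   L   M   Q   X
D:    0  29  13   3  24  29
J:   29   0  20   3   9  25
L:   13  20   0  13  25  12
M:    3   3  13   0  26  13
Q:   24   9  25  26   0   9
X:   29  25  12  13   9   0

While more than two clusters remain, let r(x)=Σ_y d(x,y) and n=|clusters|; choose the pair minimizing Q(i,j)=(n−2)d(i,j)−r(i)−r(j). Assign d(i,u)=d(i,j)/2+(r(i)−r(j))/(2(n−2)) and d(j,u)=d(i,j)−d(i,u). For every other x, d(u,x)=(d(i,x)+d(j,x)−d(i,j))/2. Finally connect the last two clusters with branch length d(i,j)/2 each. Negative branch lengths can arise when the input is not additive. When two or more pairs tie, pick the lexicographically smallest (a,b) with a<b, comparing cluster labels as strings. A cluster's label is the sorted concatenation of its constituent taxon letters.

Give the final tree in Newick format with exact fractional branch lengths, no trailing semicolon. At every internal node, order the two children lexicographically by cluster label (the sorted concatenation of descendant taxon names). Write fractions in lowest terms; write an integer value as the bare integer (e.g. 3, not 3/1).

((((D:7,M:-4):41/8,L:51/8):35/8,J:57/8):43/16,(Q:41/8,X:31/8):43/16)

iteration 1: select Q,X (d=9, Q=-145); attach at lengths (41/8, 31/8); label the merged cluster QX
  updated: d(D,QX)=22, d(J,QX)=25/2, d(L,QX)=14, d(M,QX)=15
iteration 2: select D,M (d=3, Q=-92); attach at lengths (7, -4); label the merged cluster DM
  updated: d(DM,J)=29/2, d(DM,L)=23/2, d(DM,QX)=17
iteration 3: select DM,L (d=23/2, Q=-131/2); attach at lengths (41/8, 51/8); label the merged cluster DLM
  updated: d(DLM,J)=23/2, d(DLM,QX)=39/4
iteration 4: select DLM,J (d=23/2, Q=-135/4); attach at lengths (35/8, 57/8); label the merged cluster DJLM
  updated: d(DJLM,QX)=43/8
iteration 5: select DJLM,QX (d=43/8); attach at lengths (43/16, 43/16); label the merged cluster DJLMQX
final tree: ((((D:7,M:-4):41/8,L:51/8):35/8,J:57/8):43/16,(Q:41/8,X:31/8):43/16)
total length: 323/8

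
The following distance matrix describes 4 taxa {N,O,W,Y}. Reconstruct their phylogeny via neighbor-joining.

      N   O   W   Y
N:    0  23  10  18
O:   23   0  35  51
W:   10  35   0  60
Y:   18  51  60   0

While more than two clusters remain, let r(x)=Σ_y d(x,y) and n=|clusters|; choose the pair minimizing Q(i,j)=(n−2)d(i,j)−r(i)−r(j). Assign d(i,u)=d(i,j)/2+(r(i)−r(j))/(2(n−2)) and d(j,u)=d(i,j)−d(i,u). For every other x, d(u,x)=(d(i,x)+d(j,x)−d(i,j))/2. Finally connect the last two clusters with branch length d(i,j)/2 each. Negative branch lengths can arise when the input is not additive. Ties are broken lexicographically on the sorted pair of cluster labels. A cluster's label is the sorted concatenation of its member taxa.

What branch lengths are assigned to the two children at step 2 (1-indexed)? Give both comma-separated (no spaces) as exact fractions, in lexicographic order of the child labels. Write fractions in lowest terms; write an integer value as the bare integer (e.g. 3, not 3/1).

19/2,37/2

step 1: merge (N,Y) at d=18, Q=-144; branch lengths N→-21/2, Y→57/2; new cluster NY
  updated: d(NY,O)=28, d(NY,W)=26
step 2: merge (NY,O) at d=28, Q=-89; branch lengths NY→19/2, O→37/2; new cluster NOY
  updated: d(NOY,W)=33/2
step 3: merge (NOY,W) at d=33/2; branch lengths NOY→33/4, W→33/4; new cluster NOWY
final tree: (((N:-21/2,Y:57/2):19/2,O:37/2):33/4,W:33/4)
total length: 125/2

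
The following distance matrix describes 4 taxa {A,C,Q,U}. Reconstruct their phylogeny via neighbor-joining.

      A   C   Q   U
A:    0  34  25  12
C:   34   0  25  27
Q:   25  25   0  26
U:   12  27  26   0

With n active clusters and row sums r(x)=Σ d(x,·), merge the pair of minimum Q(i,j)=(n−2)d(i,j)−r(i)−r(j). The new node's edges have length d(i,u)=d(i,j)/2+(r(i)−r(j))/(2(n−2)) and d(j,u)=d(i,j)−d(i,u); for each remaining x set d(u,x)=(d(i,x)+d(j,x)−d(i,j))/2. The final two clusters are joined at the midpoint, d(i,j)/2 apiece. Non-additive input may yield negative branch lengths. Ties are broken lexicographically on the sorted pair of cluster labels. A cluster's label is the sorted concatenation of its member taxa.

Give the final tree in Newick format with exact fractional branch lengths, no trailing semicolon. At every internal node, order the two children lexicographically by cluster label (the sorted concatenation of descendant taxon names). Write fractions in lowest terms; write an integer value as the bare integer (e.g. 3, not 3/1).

iteration 1: select A,U (d=12, Q=-112); attach at lengths (15/2, 9/2); label the merged cluster AU
  updated: d(AU,C)=49/2, d(AU,Q)=39/2
iteration 2: select AU,C (d=49/2, Q=-69); attach at lengths (19/2, 15); label the merged cluster ACU
  updated: d(ACU,Q)=10
iteration 3: select ACU,Q (d=10); attach at lengths (5, 5); label the merged cluster ACQU
final tree: (((A:15/2,U:9/2):19/2,C:15):5,Q:5)
total length: 93/2

(((A:15/2,U:9/2):19/2,C:15):5,Q:5)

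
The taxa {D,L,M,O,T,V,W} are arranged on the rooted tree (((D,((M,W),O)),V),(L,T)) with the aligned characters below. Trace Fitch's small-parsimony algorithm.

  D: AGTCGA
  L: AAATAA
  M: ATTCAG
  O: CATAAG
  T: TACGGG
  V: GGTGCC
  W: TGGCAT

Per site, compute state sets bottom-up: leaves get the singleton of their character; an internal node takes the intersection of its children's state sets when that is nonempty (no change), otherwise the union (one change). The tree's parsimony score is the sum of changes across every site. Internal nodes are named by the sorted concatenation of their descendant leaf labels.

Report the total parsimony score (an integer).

[col 0] MW: children M:{A}, W:{T} ∪→ {A,T}; cost 1
[col 0] MOW: children MW:{A,T}, O:{C} ∪→ {A,C,T}; cost 1
[col 0] DMOW: children D:{A}, MOW:{A,C,T} ∩→ {A}; cost 0
[col 0] DMOVW: children DMOW:{A}, V:{G} ∪→ {A,G}; cost 1
[col 0] LT: children L:{A}, T:{T} ∪→ {A,T}; cost 1
[col 0] DLMOTVW: children DMOVW:{A,G}, LT:{A,T} ∩→ {A}; cost 0
[col 1] MW: children M:{T}, W:{G} ∪→ {G,T}; cost 1
[col 1] MOW: children MW:{G,T}, O:{A} ∪→ {A,G,T}; cost 1
[col 1] DMOW: children D:{G}, MOW:{A,G,T} ∩→ {G}; cost 0
[col 1] DMOVW: children DMOW:{G}, V:{G} ∩→ {G}; cost 0
[col 1] LT: children L:{A}, T:{A} ∩→ {A}; cost 0
[col 1] DLMOTVW: children DMOVW:{G}, LT:{A} ∪→ {A,G}; cost 1
[col 2] MW: children M:{T}, W:{G} ∪→ {G,T}; cost 1
[col 2] MOW: children MW:{G,T}, O:{T} ∩→ {T}; cost 0
[col 2] DMOW: children D:{T}, MOW:{T} ∩→ {T}; cost 0
[col 2] DMOVW: children DMOW:{T}, V:{T} ∩→ {T}; cost 0
[col 2] LT: children L:{A}, T:{C} ∪→ {A,C}; cost 1
[col 2] DLMOTVW: children DMOVW:{T}, LT:{A,C} ∪→ {A,C,T}; cost 1
[col 3] MW: children M:{C}, W:{C} ∩→ {C}; cost 0
[col 3] MOW: children MW:{C}, O:{A} ∪→ {A,C}; cost 1
[col 3] DMOW: children D:{C}, MOW:{A,C} ∩→ {C}; cost 0
[col 3] DMOVW: children DMOW:{C}, V:{G} ∪→ {C,G}; cost 1
[col 3] LT: children L:{T}, T:{G} ∪→ {G,T}; cost 1
[col 3] DLMOTVW: children DMOVW:{C,G}, LT:{G,T} ∩→ {G}; cost 0
[col 4] MW: children M:{A}, W:{A} ∩→ {A}; cost 0
[col 4] MOW: children MW:{A}, O:{A} ∩→ {A}; cost 0
[col 4] DMOW: children D:{G}, MOW:{A} ∪→ {A,G}; cost 1
[col 4] DMOVW: children DMOW:{A,G}, V:{C} ∪→ {A,C,G}; cost 1
[col 4] LT: children L:{A}, T:{G} ∪→ {A,G}; cost 1
[col 4] DLMOTVW: children DMOVW:{A,C,G}, LT:{A,G} ∩→ {A,G}; cost 0
[col 5] MW: children M:{G}, W:{T} ∪→ {G,T}; cost 1
[col 5] MOW: children MW:{G,T}, O:{G} ∩→ {G}; cost 0
[col 5] DMOW: children D:{A}, MOW:{G} ∪→ {A,G}; cost 1
[col 5] DMOVW: children DMOW:{A,G}, V:{C} ∪→ {A,C,G}; cost 1
[col 5] LT: children L:{A}, T:{G} ∪→ {A,G}; cost 1
[col 5] DLMOTVW: children DMOVW:{A,C,G}, LT:{A,G} ∩→ {A,G}; cost 0
per-site changes: [4, 3, 3, 3, 3, 4]; total = 20

20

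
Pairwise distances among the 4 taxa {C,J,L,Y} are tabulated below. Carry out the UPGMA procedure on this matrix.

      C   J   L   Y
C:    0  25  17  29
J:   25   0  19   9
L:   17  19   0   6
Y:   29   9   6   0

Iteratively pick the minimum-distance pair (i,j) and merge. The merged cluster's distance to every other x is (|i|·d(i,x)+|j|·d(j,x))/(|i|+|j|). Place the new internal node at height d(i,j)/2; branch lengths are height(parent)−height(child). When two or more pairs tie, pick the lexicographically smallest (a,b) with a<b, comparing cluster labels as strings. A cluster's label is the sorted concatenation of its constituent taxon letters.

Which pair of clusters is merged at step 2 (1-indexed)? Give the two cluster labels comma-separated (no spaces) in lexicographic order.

step 1: merge (L,Y) at d=6; branch lengths L→3, Y→3; new cluster LY
  updated: d(C,LY)=23, d(J,LY)=14
step 2: merge (J,LY) at d=14; branch lengths J→7, LY→4; new cluster JLY
  updated: d(C,JLY)=71/3
step 3: merge (C,JLY) at d=71/3; branch lengths C→71/6, JLY→29/6; new cluster CJLY
final tree: (C:71/6,(J:7,(L:3,Y:3):4):29/6)
total length: 101/3

J,LY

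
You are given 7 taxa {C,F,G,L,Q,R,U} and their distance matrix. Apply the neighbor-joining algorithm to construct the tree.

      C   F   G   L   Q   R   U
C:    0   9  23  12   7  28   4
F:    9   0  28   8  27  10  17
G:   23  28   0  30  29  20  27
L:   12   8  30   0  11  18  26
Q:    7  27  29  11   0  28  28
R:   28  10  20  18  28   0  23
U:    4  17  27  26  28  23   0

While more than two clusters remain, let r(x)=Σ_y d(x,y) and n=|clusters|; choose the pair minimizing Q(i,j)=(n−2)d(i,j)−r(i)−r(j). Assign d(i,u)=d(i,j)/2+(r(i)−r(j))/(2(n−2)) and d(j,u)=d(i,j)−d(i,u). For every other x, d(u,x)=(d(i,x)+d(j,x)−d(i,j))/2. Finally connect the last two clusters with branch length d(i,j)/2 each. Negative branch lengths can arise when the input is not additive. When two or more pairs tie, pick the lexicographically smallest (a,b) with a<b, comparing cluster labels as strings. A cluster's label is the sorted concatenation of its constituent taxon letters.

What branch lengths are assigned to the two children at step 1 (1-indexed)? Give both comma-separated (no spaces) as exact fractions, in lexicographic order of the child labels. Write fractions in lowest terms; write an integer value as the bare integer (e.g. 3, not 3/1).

1. join C+U (d=4, Q=-188) ⇒ CU; edges |C|=-11/5, |U|=31/5
  updated: d(CU,F)=11, d(CU,G)=23, d(CU,L)=17, d(CU,Q)=31/2, d(CU,R)=47/2
2. join L+Q (d=11, Q=-301/2) ⇒ LQ; edges |L|=35/16, |Q|=141/16
  updated: d(CU,LQ)=43/4, d(F,LQ)=12, d(G,LQ)=24, d(LQ,R)=35/2
3. join G+R (d=20, Q=-106) ⇒ GR; edges |G|=14, |R|=6
  updated: d(CU,GR)=53/4, d(F,GR)=9, d(GR,LQ)=43/4
4. join CU+LQ (d=43/4, Q=-47) ⇒ CLQU; edges |CU|=23/4, |LQ|=5
  updated: d(CLQU,F)=49/8, d(CLQU,GR)=53/8
5. join CLQU+F (d=49/8, Q=-87/4) ⇒ CFLQU; edges |CLQU|=15/8, |F|=17/4
  updated: d(CFLQU,GR)=19/4
6. join CFLQU+GR (d=19/4) ⇒ CFGLQRU; edges |CFLQU|=19/8, |GR|=19/8
final tree: ((((C:-11/5,U:31/5):23/4,(L:35/16,Q:141/16):5):15/8,F:17/4):19/8,(G:14,R:6):19/8)
total length: 453/8

-11/5,31/5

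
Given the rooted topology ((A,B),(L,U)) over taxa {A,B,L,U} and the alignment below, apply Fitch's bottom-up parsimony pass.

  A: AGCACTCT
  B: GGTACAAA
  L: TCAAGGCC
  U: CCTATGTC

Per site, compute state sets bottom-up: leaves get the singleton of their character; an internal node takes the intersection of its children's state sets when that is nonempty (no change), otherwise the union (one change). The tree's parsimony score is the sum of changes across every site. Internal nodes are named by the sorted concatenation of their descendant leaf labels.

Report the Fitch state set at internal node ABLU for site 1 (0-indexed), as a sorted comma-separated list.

[col 0] AB: children A:{A}, B:{G} ∪→ {A,G}; cost 1
[col 0] LU: children L:{T}, U:{C} ∪→ {C,T}; cost 1
[col 0] ABLU: children AB:{A,G}, LU:{C,T} ∪→ {A,C,G,T}; cost 1
[col 1] AB: children A:{G}, B:{G} ∩→ {G}; cost 0
[col 1] LU: children L:{C}, U:{C} ∩→ {C}; cost 0
[col 1] ABLU: children AB:{G}, LU:{C} ∪→ {C,G}; cost 1
[col 2] AB: children A:{C}, B:{T} ∪→ {C,T}; cost 1
[col 2] LU: children L:{A}, U:{T} ∪→ {A,T}; cost 1
[col 2] ABLU: children AB:{C,T}, LU:{A,T} ∩→ {T}; cost 0
[col 3] AB: children A:{A}, B:{A} ∩→ {A}; cost 0
[col 3] LU: children L:{A}, U:{A} ∩→ {A}; cost 0
[col 3] ABLU: children AB:{A}, LU:{A} ∩→ {A}; cost 0
[col 4] AB: children A:{C}, B:{C} ∩→ {C}; cost 0
[col 4] LU: children L:{G}, U:{T} ∪→ {G,T}; cost 1
[col 4] ABLU: children AB:{C}, LU:{G,T} ∪→ {C,G,T}; cost 1
[col 5] AB: children A:{T}, B:{A} ∪→ {A,T}; cost 1
[col 5] LU: children L:{G}, U:{G} ∩→ {G}; cost 0
[col 5] ABLU: children AB:{A,T}, LU:{G} ∪→ {A,G,T}; cost 1
[col 6] AB: children A:{C}, B:{A} ∪→ {A,C}; cost 1
[col 6] LU: children L:{C}, U:{T} ∪→ {C,T}; cost 1
[col 6] ABLU: children AB:{A,C}, LU:{C,T} ∩→ {C}; cost 0
[col 7] AB: children A:{T}, B:{A} ∪→ {A,T}; cost 1
[col 7] LU: children L:{C}, U:{C} ∩→ {C}; cost 0
[col 7] ABLU: children AB:{A,T}, LU:{C} ∪→ {A,C,T}; cost 1
per-site changes: [3, 1, 2, 0, 2, 2, 2, 2]; total = 14

C,G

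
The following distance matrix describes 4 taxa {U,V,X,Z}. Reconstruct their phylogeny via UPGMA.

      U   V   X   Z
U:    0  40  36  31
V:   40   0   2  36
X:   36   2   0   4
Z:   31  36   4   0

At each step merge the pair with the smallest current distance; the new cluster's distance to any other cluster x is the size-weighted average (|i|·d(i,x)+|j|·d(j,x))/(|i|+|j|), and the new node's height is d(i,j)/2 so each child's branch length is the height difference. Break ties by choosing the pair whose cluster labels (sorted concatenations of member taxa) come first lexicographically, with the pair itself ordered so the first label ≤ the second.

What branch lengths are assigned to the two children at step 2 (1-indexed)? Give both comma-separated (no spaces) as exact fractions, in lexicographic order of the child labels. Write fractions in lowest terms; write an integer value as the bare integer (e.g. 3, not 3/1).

9,10

step 1: merge (V,X) at d=2; branch lengths V→1, X→1; new cluster VX
  updated: d(U,VX)=38, d(VX,Z)=20
step 2: merge (VX,Z) at d=20; branch lengths VX→9, Z→10; new cluster VXZ
  updated: d(U,VXZ)=107/3
step 3: merge (U,VXZ) at d=107/3; branch lengths U→107/6, VXZ→47/6; new cluster UVXZ
final tree: (U:107/6,((V:1,X:1):9,Z:10):47/6)
total length: 140/3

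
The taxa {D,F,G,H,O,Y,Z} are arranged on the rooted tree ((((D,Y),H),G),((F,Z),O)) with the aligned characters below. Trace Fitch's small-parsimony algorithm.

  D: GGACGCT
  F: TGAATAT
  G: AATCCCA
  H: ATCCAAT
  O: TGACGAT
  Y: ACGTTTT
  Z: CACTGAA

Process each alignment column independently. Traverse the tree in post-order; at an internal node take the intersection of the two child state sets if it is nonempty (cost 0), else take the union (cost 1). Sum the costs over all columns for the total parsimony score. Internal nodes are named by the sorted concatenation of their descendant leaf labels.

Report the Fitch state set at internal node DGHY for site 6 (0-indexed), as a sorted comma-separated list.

site 0, node DY: D={G} ∪ Y={A} → {A,G} (+1)
site 0, node DHY: DY={A,G} ∩ H={A} → {A} (+0)
site 0, node DGHY: DHY={A} ∩ G={A} → {A} (+0)
site 0, node FZ: F={T} ∪ Z={C} → {C,T} (+1)
site 0, node FOZ: FZ={C,T} ∩ O={T} → {T} (+0)
site 0, node DFGHOYZ: DGHY={A} ∪ FOZ={T} → {A,T} (+1)
site 1, node DY: D={G} ∪ Y={C} → {C,G} (+1)
site 1, node DHY: DY={C,G} ∪ H={T} → {C,G,T} (+1)
site 1, node DGHY: DHY={C,G,T} ∪ G={A} → {A,C,G,T} (+1)
site 1, node FZ: F={G} ∪ Z={A} → {A,G} (+1)
site 1, node FOZ: FZ={A,G} ∩ O={G} → {G} (+0)
site 1, node DFGHOYZ: DGHY={A,C,G,T} ∩ FOZ={G} → {G} (+0)
site 2, node DY: D={A} ∪ Y={G} → {A,G} (+1)
site 2, node DHY: DY={A,G} ∪ H={C} → {A,C,G} (+1)
site 2, node DGHY: DHY={A,C,G} ∪ G={T} → {A,C,G,T} (+1)
site 2, node FZ: F={A} ∪ Z={C} → {A,C} (+1)
site 2, node FOZ: FZ={A,C} ∩ O={A} → {A} (+0)
site 2, node DFGHOYZ: DGHY={A,C,G,T} ∩ FOZ={A} → {A} (+0)
site 3, node DY: D={C} ∪ Y={T} → {C,T} (+1)
site 3, node DHY: DY={C,T} ∩ H={C} → {C} (+0)
site 3, node DGHY: DHY={C} ∩ G={C} → {C} (+0)
site 3, node FZ: F={A} ∪ Z={T} → {A,T} (+1)
site 3, node FOZ: FZ={A,T} ∪ O={C} → {A,C,T} (+1)
site 3, node DFGHOYZ: DGHY={C} ∩ FOZ={A,C,T} → {C} (+0)
site 4, node DY: D={G} ∪ Y={T} → {G,T} (+1)
site 4, node DHY: DY={G,T} ∪ H={A} → {A,G,T} (+1)
site 4, node DGHY: DHY={A,G,T} ∪ G={C} → {A,C,G,T} (+1)
site 4, node FZ: F={T} ∪ Z={G} → {G,T} (+1)
site 4, node FOZ: FZ={G,T} ∩ O={G} → {G} (+0)
site 4, node DFGHOYZ: DGHY={A,C,G,T} ∩ FOZ={G} → {G} (+0)
site 5, node DY: D={C} ∪ Y={T} → {C,T} (+1)
site 5, node DHY: DY={C,T} ∪ H={A} → {A,C,T} (+1)
site 5, node DGHY: DHY={A,C,T} ∩ G={C} → {C} (+0)
site 5, node FZ: F={A} ∩ Z={A} → {A} (+0)
site 5, node FOZ: FZ={A} ∩ O={A} → {A} (+0)
site 5, node DFGHOYZ: DGHY={C} ∪ FOZ={A} → {A,C} (+1)
site 6, node DY: D={T} ∩ Y={T} → {T} (+0)
site 6, node DHY: DY={T} ∩ H={T} → {T} (+0)
site 6, node DGHY: DHY={T} ∪ G={A} → {A,T} (+1)
site 6, node FZ: F={T} ∪ Z={A} → {A,T} (+1)
site 6, node FOZ: FZ={A,T} ∩ O={T} → {T} (+0)
site 6, node DFGHOYZ: DGHY={A,T} ∩ FOZ={T} → {T} (+0)
per-site changes: [3, 4, 4, 3, 4, 3, 2]; total = 23

A,T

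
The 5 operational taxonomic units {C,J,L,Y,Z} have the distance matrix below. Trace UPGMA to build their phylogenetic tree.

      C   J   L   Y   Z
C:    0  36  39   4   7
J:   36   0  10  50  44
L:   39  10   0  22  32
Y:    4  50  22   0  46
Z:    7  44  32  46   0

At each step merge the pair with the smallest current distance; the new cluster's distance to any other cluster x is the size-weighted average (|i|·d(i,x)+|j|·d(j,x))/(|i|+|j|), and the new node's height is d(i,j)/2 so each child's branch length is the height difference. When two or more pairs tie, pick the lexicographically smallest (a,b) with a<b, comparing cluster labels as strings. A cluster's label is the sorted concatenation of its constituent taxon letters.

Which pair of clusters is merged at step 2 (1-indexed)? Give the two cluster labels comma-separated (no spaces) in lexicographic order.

iteration 1: select C,Y (d=4); attach at lengths (2, 2); label the merged cluster CY
  updated: d(CY,J)=43, d(CY,L)=61/2, d(CY,Z)=53/2
iteration 2: select J,L (d=10); attach at lengths (5, 5); label the merged cluster JL
  updated: d(CY,JL)=147/4, d(JL,Z)=38
iteration 3: select CY,Z (d=53/2); attach at lengths (45/4, 53/4); label the merged cluster CYZ
  updated: d(CYZ,JL)=223/6
iteration 4: select CYZ,JL (d=223/6); attach at lengths (16/3, 163/12); label the merged cluster CJLYZ
final tree: (((C:2,Y:2):45/4,Z:53/4):16/3,(J:5,L:5):163/12)
total length: 689/12

J,L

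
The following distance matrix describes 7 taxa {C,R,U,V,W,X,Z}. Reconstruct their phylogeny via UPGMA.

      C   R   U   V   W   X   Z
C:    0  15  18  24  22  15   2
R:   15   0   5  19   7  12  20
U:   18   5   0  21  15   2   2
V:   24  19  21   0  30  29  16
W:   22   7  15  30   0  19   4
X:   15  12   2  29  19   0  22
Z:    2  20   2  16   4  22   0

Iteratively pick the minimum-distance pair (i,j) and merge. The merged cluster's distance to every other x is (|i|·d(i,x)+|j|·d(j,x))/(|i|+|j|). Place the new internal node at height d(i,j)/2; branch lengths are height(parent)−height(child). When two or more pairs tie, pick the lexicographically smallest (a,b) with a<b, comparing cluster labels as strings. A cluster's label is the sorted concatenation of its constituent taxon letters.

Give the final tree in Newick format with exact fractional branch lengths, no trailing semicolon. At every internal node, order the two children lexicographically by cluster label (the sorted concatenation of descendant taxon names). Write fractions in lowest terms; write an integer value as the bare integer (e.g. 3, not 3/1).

iteration 1: select C,Z (d=2); attach at lengths (1, 1); label the merged cluster CZ
  updated: d(CZ,R)=35/2, d(CZ,U)=10, d(CZ,V)=20, d(CZ,W)=13, d(CZ,X)=37/2
iteration 2: select U,X (d=2); attach at lengths (1, 1); label the merged cluster UX
  updated: d(CZ,UX)=57/4, d(R,UX)=17/2, d(UX,V)=25, d(UX,W)=17
iteration 3: select R,W (d=7); attach at lengths (7/2, 7/2); label the merged cluster RW
  updated: d(CZ,RW)=61/4, d(RW,UX)=51/4, d(RW,V)=49/2
iteration 4: select RW,UX (d=51/4); attach at lengths (23/8, 43/8); label the merged cluster RUWX
  updated: d(CZ,RUWX)=59/4, d(RUWX,V)=99/4
iteration 5: select CZ,RUWX (d=59/4); attach at lengths (51/8, 1); label the merged cluster CRUWXZ
  updated: d(CRUWXZ,V)=139/6
iteration 6: select CRUWXZ,V (d=139/6); attach at lengths (101/24, 139/12); label the merged cluster CRUVWXZ
final tree: (((C:1,Z:1):51/8,((R:7/2,W:7/2):23/8,(U:1,X:1):43/8):1):101/24,V:139/12)
total length: 509/12

(((C:1,Z:1):51/8,((R:7/2,W:7/2):23/8,(U:1,X:1):43/8):1):101/24,V:139/12)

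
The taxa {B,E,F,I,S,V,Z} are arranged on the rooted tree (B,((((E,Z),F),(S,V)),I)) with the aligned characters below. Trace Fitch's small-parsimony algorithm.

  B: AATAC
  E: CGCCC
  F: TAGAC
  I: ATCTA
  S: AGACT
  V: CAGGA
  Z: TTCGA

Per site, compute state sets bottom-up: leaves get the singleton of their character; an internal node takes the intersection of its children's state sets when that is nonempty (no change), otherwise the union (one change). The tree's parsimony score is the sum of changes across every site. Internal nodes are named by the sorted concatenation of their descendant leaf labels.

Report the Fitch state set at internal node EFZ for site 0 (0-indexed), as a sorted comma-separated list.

T

site 0, node EZ: E={C} ∪ Z={T} → {C,T} (+1)
site 0, node EFZ: EZ={C,T} ∩ F={T} → {T} (+0)
site 0, node SV: S={A} ∪ V={C} → {A,C} (+1)
site 0, node EFSVZ: EFZ={T} ∪ SV={A,C} → {A,C,T} (+1)
site 0, node EFISVZ: EFSVZ={A,C,T} ∩ I={A} → {A} (+0)
site 0, node BEFISVZ: B={A} ∩ EFISVZ={A} → {A} (+0)
site 1, node EZ: E={G} ∪ Z={T} → {G,T} (+1)
site 1, node EFZ: EZ={G,T} ∪ F={A} → {A,G,T} (+1)
site 1, node SV: S={G} ∪ V={A} → {A,G} (+1)
site 1, node EFSVZ: EFZ={A,G,T} ∩ SV={A,G} → {A,G} (+0)
site 1, node EFISVZ: EFSVZ={A,G} ∪ I={T} → {A,G,T} (+1)
site 1, node BEFISVZ: B={A} ∩ EFISVZ={A,G,T} → {A} (+0)
site 2, node EZ: E={C} ∩ Z={C} → {C} (+0)
site 2, node EFZ: EZ={C} ∪ F={G} → {C,G} (+1)
site 2, node SV: S={A} ∪ V={G} → {A,G} (+1)
site 2, node EFSVZ: EFZ={C,G} ∩ SV={A,G} → {G} (+0)
site 2, node EFISVZ: EFSVZ={G} ∪ I={C} → {C,G} (+1)
site 2, node BEFISVZ: B={T} ∪ EFISVZ={C,G} → {C,G,T} (+1)
site 3, node EZ: E={C} ∪ Z={G} → {C,G} (+1)
site 3, node EFZ: EZ={C,G} ∪ F={A} → {A,C,G} (+1)
site 3, node SV: S={C} ∪ V={G} → {C,G} (+1)
site 3, node EFSVZ: EFZ={A,C,G} ∩ SV={C,G} → {C,G} (+0)
site 3, node EFISVZ: EFSVZ={C,G} ∪ I={T} → {C,G,T} (+1)
site 3, node BEFISVZ: B={A} ∪ EFISVZ={C,G,T} → {A,C,G,T} (+1)
site 4, node EZ: E={C} ∪ Z={A} → {A,C} (+1)
site 4, node EFZ: EZ={A,C} ∩ F={C} → {C} (+0)
site 4, node SV: S={T} ∪ V={A} → {A,T} (+1)
site 4, node EFSVZ: EFZ={C} ∪ SV={A,T} → {A,C,T} (+1)
site 4, node EFISVZ: EFSVZ={A,C,T} ∩ I={A} → {A} (+0)
site 4, node BEFISVZ: B={C} ∪ EFISVZ={A} → {A,C} (+1)
per-site changes: [3, 4, 4, 5, 4]; total = 20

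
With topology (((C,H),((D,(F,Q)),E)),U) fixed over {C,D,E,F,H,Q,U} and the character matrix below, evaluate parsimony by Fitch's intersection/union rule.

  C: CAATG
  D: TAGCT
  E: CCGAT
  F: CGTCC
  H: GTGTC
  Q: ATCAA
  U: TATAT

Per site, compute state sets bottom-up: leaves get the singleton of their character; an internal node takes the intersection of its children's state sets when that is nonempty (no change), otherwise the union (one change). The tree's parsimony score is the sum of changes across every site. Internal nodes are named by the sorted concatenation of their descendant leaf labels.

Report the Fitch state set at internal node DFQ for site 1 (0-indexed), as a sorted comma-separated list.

A,G,T

site 0, node CH: C={C} ∪ H={G} → {C,G} (+1)
site 0, node FQ: F={C} ∪ Q={A} → {A,C} (+1)
site 0, node DFQ: D={T} ∪ FQ={A,C} → {A,C,T} (+1)
site 0, node DEFQ: DFQ={A,C,T} ∩ E={C} → {C} (+0)
site 0, node CDEFHQ: CH={C,G} ∩ DEFQ={C} → {C} (+0)
site 0, node CDEFHQU: CDEFHQ={C} ∪ U={T} → {C,T} (+1)
site 1, node CH: C={A} ∪ H={T} → {A,T} (+1)
site 1, node FQ: F={G} ∪ Q={T} → {G,T} (+1)
site 1, node DFQ: D={A} ∪ FQ={G,T} → {A,G,T} (+1)
site 1, node DEFQ: DFQ={A,G,T} ∪ E={C} → {A,C,G,T} (+1)
site 1, node CDEFHQ: CH={A,T} ∩ DEFQ={A,C,G,T} → {A,T} (+0)
site 1, node CDEFHQU: CDEFHQ={A,T} ∩ U={A} → {A} (+0)
site 2, node CH: C={A} ∪ H={G} → {A,G} (+1)
site 2, node FQ: F={T} ∪ Q={C} → {C,T} (+1)
site 2, node DFQ: D={G} ∪ FQ={C,T} → {C,G,T} (+1)
site 2, node DEFQ: DFQ={C,G,T} ∩ E={G} → {G} (+0)
site 2, node CDEFHQ: CH={A,G} ∩ DEFQ={G} → {G} (+0)
site 2, node CDEFHQU: CDEFHQ={G} ∪ U={T} → {G,T} (+1)
site 3, node CH: C={T} ∩ H={T} → {T} (+0)
site 3, node FQ: F={C} ∪ Q={A} → {A,C} (+1)
site 3, node DFQ: D={C} ∩ FQ={A,C} → {C} (+0)
site 3, node DEFQ: DFQ={C} ∪ E={A} → {A,C} (+1)
site 3, node CDEFHQ: CH={T} ∪ DEFQ={A,C} → {A,C,T} (+1)
site 3, node CDEFHQU: CDEFHQ={A,C,T} ∩ U={A} → {A} (+0)
site 4, node CH: C={G} ∪ H={C} → {C,G} (+1)
site 4, node FQ: F={C} ∪ Q={A} → {A,C} (+1)
site 4, node DFQ: D={T} ∪ FQ={A,C} → {A,C,T} (+1)
site 4, node DEFQ: DFQ={A,C,T} ∩ E={T} → {T} (+0)
site 4, node CDEFHQ: CH={C,G} ∪ DEFQ={T} → {C,G,T} (+1)
site 4, node CDEFHQU: CDEFHQ={C,G,T} ∩ U={T} → {T} (+0)
per-site changes: [4, 4, 4, 3, 4]; total = 19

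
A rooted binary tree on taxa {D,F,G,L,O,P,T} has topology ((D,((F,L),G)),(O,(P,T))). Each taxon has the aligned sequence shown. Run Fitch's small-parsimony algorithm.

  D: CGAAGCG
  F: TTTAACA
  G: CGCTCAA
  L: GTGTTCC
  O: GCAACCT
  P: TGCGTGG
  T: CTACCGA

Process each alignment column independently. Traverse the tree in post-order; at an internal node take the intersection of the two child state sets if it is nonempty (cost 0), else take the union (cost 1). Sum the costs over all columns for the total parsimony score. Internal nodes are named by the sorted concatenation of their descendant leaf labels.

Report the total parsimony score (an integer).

25

site 0, node FL: F={T} ∪ L={G} → {G,T} (+1)
site 0, node FGL: FL={G,T} ∪ G={C} → {C,G,T} (+1)
site 0, node DFGL: D={C} ∩ FGL={C,G,T} → {C} (+0)
site 0, node PT: P={T} ∪ T={C} → {C,T} (+1)
site 0, node OPT: O={G} ∪ PT={C,T} → {C,G,T} (+1)
site 0, node DFGLOPT: DFGL={C} ∩ OPT={C,G,T} → {C} (+0)
site 1, node FL: F={T} ∩ L={T} → {T} (+0)
site 1, node FGL: FL={T} ∪ G={G} → {G,T} (+1)
site 1, node DFGL: D={G} ∩ FGL={G,T} → {G} (+0)
site 1, node PT: P={G} ∪ T={T} → {G,T} (+1)
site 1, node OPT: O={C} ∪ PT={G,T} → {C,G,T} (+1)
site 1, node DFGLOPT: DFGL={G} ∩ OPT={C,G,T} → {G} (+0)
site 2, node FL: F={T} ∪ L={G} → {G,T} (+1)
site 2, node FGL: FL={G,T} ∪ G={C} → {C,G,T} (+1)
site 2, node DFGL: D={A} ∪ FGL={C,G,T} → {A,C,G,T} (+1)
site 2, node PT: P={C} ∪ T={A} → {A,C} (+1)
site 2, node OPT: O={A} ∩ PT={A,C} → {A} (+0)
site 2, node DFGLOPT: DFGL={A,C,G,T} ∩ OPT={A} → {A} (+0)
site 3, node FL: F={A} ∪ L={T} → {A,T} (+1)
site 3, node FGL: FL={A,T} ∩ G={T} → {T} (+0)
site 3, node DFGL: D={A} ∪ FGL={T} → {A,T} (+1)
site 3, node PT: P={G} ∪ T={C} → {C,G} (+1)
site 3, node OPT: O={A} ∪ PT={C,G} → {A,C,G} (+1)
site 3, node DFGLOPT: DFGL={A,T} ∩ OPT={A,C,G} → {A} (+0)
site 4, node FL: F={A} ∪ L={T} → {A,T} (+1)
site 4, node FGL: FL={A,T} ∪ G={C} → {A,C,T} (+1)
site 4, node DFGL: D={G} ∪ FGL={A,C,T} → {A,C,G,T} (+1)
site 4, node PT: P={T} ∪ T={C} → {C,T} (+1)
site 4, node OPT: O={C} ∩ PT={C,T} → {C} (+0)
site 4, node DFGLOPT: DFGL={A,C,G,T} ∩ OPT={C} → {C} (+0)
site 5, node FL: F={C} ∩ L={C} → {C} (+0)
site 5, node FGL: FL={C} ∪ G={A} → {A,C} (+1)
site 5, node DFGL: D={C} ∩ FGL={A,C} → {C} (+0)
site 5, node PT: P={G} ∩ T={G} → {G} (+0)
site 5, node OPT: O={C} ∪ PT={G} → {C,G} (+1)
site 5, node DFGLOPT: DFGL={C} ∩ OPT={C,G} → {C} (+0)
site 6, node FL: F={A} ∪ L={C} → {A,C} (+1)
site 6, node FGL: FL={A,C} ∩ G={A} → {A} (+0)
site 6, node DFGL: D={G} ∪ FGL={A} → {A,G} (+1)
site 6, node PT: P={G} ∪ T={A} → {A,G} (+1)
site 6, node OPT: O={T} ∪ PT={A,G} → {A,G,T} (+1)
site 6, node DFGLOPT: DFGL={A,G} ∩ OPT={A,G,T} → {A,G} (+0)
per-site changes: [4, 3, 4, 4, 4, 2, 4]; total = 25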